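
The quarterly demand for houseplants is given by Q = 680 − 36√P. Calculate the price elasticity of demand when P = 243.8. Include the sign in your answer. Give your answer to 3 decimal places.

At P = 243.8, Q = 117.893.
dQ/dP = −36/(2√P) = -1.153.
ε = (dQ/dP)(P/Q) = (-1.153)(243.8/117.893).
|ε| > 1, so demand is elastic at this price.

-2.384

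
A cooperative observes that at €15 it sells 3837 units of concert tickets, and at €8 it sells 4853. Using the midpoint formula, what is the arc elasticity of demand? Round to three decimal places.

-0.384

ΔQ = 4853 − 3837 = 1016; ΔP = 8 − 15 = -7.
Midpoints: P̄ = 11.50, Q̄ = 4345.0.
ε = (ΔQ/ΔP)(P̄/Q̄) = (1016/-7)(11.50/4345.0).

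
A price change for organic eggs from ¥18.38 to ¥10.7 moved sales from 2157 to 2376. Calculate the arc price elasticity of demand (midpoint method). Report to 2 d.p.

ΔQ = 2376 − 2157 = 219; ΔP = 10.7 − 18.38 = -7.68.
Midpoints: P̄ = 14.54, Q̄ = 2266.5.
ε = (ΔQ/ΔP)(P̄/Q̄) = (219/-7.68)(14.54/2266.5).

-0.18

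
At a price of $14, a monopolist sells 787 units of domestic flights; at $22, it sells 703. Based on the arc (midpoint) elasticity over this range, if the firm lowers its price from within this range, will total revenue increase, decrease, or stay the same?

decrease

Arc ε = (-84/8)(18.00/745.0) ≈ -0.254.
|ε| = 0.25 < 1, so demand is inelastic. A price cut therefore reduces total revenue.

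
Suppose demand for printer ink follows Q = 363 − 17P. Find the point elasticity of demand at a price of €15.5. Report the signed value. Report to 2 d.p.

At P = 15.5, Q = 99.500.
dQ/dP = −17.
ε = (dQ/dP)(P/Q) = (-17)(15.5/99.500).

-2.65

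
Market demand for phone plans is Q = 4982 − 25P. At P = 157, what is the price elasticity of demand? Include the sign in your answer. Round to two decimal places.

At P = 157, Q = 1057.
dQ/dP = −25.
ε = (dQ/dP)(P/Q) = (-25)(157/1057).

-3.71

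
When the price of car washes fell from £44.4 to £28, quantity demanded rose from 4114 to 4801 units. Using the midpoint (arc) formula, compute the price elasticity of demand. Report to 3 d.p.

-0.340

ΔQ = 4801 − 4114 = 687; ΔP = 28 − 44.4 = -16.4.
Midpoints: P̄ = 36.20, Q̄ = 4457.5.
ε = (ΔQ/ΔP)(P̄/Q̄) = (687/-16.4)(36.20/4457.5).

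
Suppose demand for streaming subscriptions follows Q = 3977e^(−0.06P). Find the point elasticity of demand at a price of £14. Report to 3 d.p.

-0.840

At P = 14, Q = 1716.913.
dQ/dP = −0.06·3977e^(−0.06P) = −0.06Q = -103.015.
ε = (dQ/dP)(P/Q) = (-103.015)(14/1716.913).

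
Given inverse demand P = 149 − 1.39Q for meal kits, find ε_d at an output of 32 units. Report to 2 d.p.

-2.35

At Q = 32, P = 149 − 1.39(32) = 104.52.
dP/dQ = −1.39, so dQ/dP = 1/(−1.39) = -0.719.
ε = (dQ/dP)(P/Q) = (-0.719)(104.52/32).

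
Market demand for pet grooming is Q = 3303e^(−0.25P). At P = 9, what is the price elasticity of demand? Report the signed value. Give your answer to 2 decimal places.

At P = 9, Q = 348.134.
dQ/dP = −0.25·3303e^(−0.25P) = −0.25Q = -87.033.
ε = (dQ/dP)(P/Q) = (-87.033)(9/348.134).
|ε| > 1, so demand is elastic at this price.

-2.25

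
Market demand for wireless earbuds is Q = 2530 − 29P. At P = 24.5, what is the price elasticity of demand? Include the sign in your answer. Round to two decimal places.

At P = 24.5, Q = 1819.500.
dQ/dP = −29.
ε = (dQ/dP)(P/Q) = (-29)(24.5/1819.500).

-0.39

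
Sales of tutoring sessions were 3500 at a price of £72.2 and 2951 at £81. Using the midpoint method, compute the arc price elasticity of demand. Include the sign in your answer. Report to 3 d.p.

ΔQ = 2951 − 3500 = -549; ΔP = 81 − 72.2 = 8.8.
Midpoints: P̄ = 76.60, Q̄ = 3225.5.
ε = (ΔQ/ΔP)(P̄/Q̄) = (-549/8.8)(76.60/3225.5).

-1.482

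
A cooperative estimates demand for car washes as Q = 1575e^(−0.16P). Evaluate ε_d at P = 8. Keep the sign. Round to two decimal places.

At P = 8, Q = 437.909.
dQ/dP = −0.16·1575e^(−0.16P) = −0.16Q = -70.065.
ε = (dQ/dP)(P/Q) = (-70.065)(8/437.909).

-1.28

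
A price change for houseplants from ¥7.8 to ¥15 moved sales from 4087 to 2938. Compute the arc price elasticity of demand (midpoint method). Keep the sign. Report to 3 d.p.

-0.518

ΔQ = 2938 − 4087 = -1149; ΔP = 15 − 7.8 = 7.2.
Midpoints: P̄ = 11.40, Q̄ = 3512.5.
ε = (ΔQ/ΔP)(P̄/Q̄) = (-1149/7.2)(11.40/3512.5).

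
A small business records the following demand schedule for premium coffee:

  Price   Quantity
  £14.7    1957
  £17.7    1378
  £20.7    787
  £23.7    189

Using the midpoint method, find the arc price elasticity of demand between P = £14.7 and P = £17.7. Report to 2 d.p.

At P = 14.7, Q = 1957; at P = 17.7, Q = 1378.
ΔQ = -579, ΔP = 3.0. Midpoints: P̄ = 16.20, Q̄ = 1667.5.
ε = (ΔQ/ΔP)(P̄/Q̄) = (-579/3.0)(16.20/1667.5).

-1.88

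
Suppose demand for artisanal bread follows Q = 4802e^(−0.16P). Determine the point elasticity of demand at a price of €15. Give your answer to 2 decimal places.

At P = 15, Q = 435.628.
dQ/dP = −0.16·4802e^(−0.16P) = −0.16Q = -69.700.
ε = (dQ/dP)(P/Q) = (-69.700)(15/435.628).
|ε| > 1, so demand is elastic at this price.

-2.40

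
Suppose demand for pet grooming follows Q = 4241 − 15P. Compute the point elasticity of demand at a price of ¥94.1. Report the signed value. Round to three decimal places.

At P = 94.1, Q = 2829.500.
dQ/dP = −15.
ε = (dQ/dP)(P/Q) = (-15)(94.1/2829.500).
|ε| < 1, so demand is inelastic at this price.

-0.499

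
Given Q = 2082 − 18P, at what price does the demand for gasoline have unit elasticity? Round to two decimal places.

For linear demand Q = a − bP, ε = −bP/(a − bP). |ε| = 1 when bP = a − bP, i.e. P = a/(2b).
P = 2082/(2·18) = 2082/36 = 57.8333.

57.83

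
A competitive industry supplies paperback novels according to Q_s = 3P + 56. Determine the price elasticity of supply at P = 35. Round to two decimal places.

0.65

At P = 35, Q_s = 161.
dQ_s/dP = 3.
ε_s = (dQ_s/dP)(P/Q_s) = (3)(35/161).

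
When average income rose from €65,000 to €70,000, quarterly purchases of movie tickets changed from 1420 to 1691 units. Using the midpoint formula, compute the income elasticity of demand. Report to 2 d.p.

2.35

ΔQ = 271, ΔI = 5000. Midpoints: Ī = 67,500, Q̄ = 1555.5.
ε_I = (ΔQ/ΔI)(Ī/Q̄) = (271/5000)(67500/1555.5).
ε_I > 0, so the good is normal.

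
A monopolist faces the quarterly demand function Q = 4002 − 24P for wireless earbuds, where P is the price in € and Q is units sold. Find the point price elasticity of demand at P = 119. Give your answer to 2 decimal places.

-2.49

At P = 119, Q = 1146.
dQ/dP = −24.
ε = (dQ/dP)(P/Q) = (-24)(119/1146).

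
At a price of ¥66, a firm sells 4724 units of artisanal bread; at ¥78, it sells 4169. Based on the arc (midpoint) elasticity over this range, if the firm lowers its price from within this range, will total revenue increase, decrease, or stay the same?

decrease

Arc ε = (-555/12)(72.00/4446.5) ≈ -0.749.
|ε| = 0.75 < 1, so demand is inelastic. A price cut therefore reduces total revenue.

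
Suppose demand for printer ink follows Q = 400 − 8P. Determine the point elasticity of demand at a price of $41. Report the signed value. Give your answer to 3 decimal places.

At P = 41, Q = 72.
dQ/dP = −8.
ε = (dQ/dP)(P/Q) = (-8)(41/72).

-4.556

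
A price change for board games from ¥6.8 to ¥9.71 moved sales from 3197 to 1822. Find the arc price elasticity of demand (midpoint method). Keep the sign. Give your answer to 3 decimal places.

ΔQ = 1822 − 3197 = -1375; ΔP = 9.71 − 6.8 = 2.91.
Midpoints: P̄ = 8.26, Q̄ = 2509.5.
ε = (ΔQ/ΔP)(P̄/Q̄) = (-1375/2.91)(8.26/2509.5).

-1.554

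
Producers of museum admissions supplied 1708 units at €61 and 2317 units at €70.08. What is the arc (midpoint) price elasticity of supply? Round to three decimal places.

2.184

ΔQ = 2317 − 1708 = 609; ΔP = 70.08 − 61 = 9.08.
Midpoints: P̄ = 65.54, Q̄ = 2012.5.
ε_s = (ΔQ/ΔP)(P̄/Q̄) = (609/9.08)(65.54/2012.5).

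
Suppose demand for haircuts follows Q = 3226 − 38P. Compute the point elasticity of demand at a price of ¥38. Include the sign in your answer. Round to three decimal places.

At P = 38, Q = 1782.
dQ/dP = −38.
ε = (dQ/dP)(P/Q) = (-38)(38/1782).
|ε| < 1, so demand is inelastic at this price.

-0.810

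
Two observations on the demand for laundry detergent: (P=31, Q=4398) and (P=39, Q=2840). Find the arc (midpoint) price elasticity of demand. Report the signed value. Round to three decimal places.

ΔQ = 2840 − 4398 = -1558; ΔP = 39 − 31 = 8.
Midpoints: P̄ = 35.00, Q̄ = 3619.0.
ε = (ΔQ/ΔP)(P̄/Q̄) = (-1558/8)(35.00/3619.0).

-1.883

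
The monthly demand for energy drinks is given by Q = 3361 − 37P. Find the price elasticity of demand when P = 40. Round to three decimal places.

-0.787

At P = 40, Q = 1881.
dQ/dP = −37.
ε = (dQ/dP)(P/Q) = (-37)(40/1881).
|ε| < 1, so demand is inelastic at this price.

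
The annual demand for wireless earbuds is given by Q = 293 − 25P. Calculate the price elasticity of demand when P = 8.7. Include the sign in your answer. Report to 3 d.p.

-2.881

At P = 8.7, Q = 75.500.
dQ/dP = −25.
ε = (dQ/dP)(P/Q) = (-25)(8.7/75.500).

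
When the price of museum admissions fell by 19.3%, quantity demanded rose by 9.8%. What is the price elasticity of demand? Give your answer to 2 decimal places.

ε = %ΔQ / %ΔP = (9.8)/(-19.3) = -0.508.

-0.51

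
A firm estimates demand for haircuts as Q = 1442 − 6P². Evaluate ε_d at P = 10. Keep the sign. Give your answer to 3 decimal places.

At P = 10, Q = 842.
dQ/dP = −12P = -120.
ε = (dQ/dP)(P/Q) = (-120)(10/842).

-1.425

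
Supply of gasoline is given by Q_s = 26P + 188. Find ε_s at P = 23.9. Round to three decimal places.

At P = 23.9, Q_s = 809.40.
dQ_s/dP = 26.
ε_s = (dQ_s/dP)(P/Q_s) = (26)(23.9/809.40).

0.768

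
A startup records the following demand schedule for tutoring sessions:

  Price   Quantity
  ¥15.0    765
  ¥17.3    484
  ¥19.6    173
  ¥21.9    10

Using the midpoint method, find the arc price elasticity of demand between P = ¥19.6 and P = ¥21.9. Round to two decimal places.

At P = 19.6, Q = 173; at P = 21.9, Q = 10.
ΔQ = -163, ΔP = 2.3. Midpoints: P̄ = 20.75, Q̄ = 91.5.
ε = (ΔQ/ΔP)(P̄/Q̄) = (-163/2.3)(20.75/91.5).

-16.07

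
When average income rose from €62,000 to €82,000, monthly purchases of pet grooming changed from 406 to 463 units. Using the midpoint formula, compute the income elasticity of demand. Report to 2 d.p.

0.47

ΔQ = 57, ΔI = 20000. Midpoints: Ī = 72,000, Q̄ = 434.5.
ε_I = (ΔQ/ΔI)(Ī/Q̄) = (57/20000)(72000/434.5).
ε_I > 0, so the good is normal.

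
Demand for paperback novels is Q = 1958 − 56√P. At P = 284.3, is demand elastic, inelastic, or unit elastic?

Q = 1013.773, dQ/dP = -1.661.
ε = (dQ/dP)(P/Q) ≈ -0.466.
|ε| = 0.47 < 1.

inelastic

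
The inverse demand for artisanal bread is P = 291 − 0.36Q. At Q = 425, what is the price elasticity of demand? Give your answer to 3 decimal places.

At Q = 425, P = 291 − 0.36(425) = 138.00.
dP/dQ = −0.36, so dQ/dP = 1/(−0.36) = -2.778.
ε = (dQ/dP)(P/Q) = (-2.778)(138.00/425).

-0.902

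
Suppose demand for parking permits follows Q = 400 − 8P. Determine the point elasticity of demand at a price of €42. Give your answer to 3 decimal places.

-5.250

At P = 42, Q = 64.
dQ/dP = −8.
ε = (dQ/dP)(P/Q) = (-8)(42/64).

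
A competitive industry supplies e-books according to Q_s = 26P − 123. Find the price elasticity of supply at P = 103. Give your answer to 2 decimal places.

At P = 103, Q_s = 2555.
dQ_s/dP = 26.
ε_s = (dQ_s/dP)(P/Q_s) = (26)(103/2555).

1.05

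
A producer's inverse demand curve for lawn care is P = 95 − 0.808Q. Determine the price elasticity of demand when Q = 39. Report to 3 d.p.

At Q = 39, P = 95 − 0.808(39) = 63.49.
dP/dQ = −0.808, so dQ/dP = 1/(−0.808) = -1.238.
ε = (dQ/dP)(P/Q) = (-1.238)(63.49/39).

-2.015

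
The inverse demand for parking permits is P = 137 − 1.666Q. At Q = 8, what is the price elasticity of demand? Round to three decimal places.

At Q = 8, P = 137 − 1.666(8) = 123.67.
dP/dQ = −1.666, so dQ/dP = 1/(−1.666) = -0.600.
ε = (dQ/dP)(P/Q) = (-0.600)(123.67/8).

-9.279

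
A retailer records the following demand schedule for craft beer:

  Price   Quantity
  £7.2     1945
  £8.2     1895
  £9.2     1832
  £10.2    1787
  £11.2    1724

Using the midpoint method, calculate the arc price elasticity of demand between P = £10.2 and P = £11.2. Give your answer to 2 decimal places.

-0.38

At P = 10.2, Q = 1787; at P = 11.2, Q = 1724.
ΔQ = -63, ΔP = 1.0. Midpoints: P̄ = 10.70, Q̄ = 1755.5.
ε = (ΔQ/ΔP)(P̄/Q̄) = (-63/1.0)(10.70/1755.5).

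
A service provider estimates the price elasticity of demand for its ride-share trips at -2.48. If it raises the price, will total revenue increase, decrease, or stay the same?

|ε| = 2.48 > 1, so demand is elastic. A price rise therefore reduces total revenue.

decrease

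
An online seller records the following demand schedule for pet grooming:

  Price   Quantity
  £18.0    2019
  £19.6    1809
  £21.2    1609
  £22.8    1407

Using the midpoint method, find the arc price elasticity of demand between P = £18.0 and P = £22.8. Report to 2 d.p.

-1.52

At P = 18.0, Q = 2019; at P = 22.8, Q = 1407.
ΔQ = -612, ΔP = 4.8. Midpoints: P̄ = 20.40, Q̄ = 1713.0.
ε = (ΔQ/ΔP)(P̄/Q̄) = (-612/4.8)(20.40/1713.0).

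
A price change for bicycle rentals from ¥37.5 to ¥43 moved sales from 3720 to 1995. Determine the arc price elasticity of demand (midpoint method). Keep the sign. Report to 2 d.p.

ΔQ = 1995 − 3720 = -1725; ΔP = 43 − 37.5 = 5.5.
Midpoints: P̄ = 40.25, Q̄ = 2857.5.
ε = (ΔQ/ΔP)(P̄/Q̄) = (-1725/5.5)(40.25/2857.5).

-4.42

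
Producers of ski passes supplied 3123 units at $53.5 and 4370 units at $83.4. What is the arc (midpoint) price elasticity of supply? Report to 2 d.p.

ΔQ = 4370 − 3123 = 1247; ΔP = 83.4 − 53.5 = 29.9.
Midpoints: P̄ = 68.45, Q̄ = 3746.5.
ε_s = (ΔQ/ΔP)(P̄/Q̄) = (1247/29.9)(68.45/3746.5).

0.76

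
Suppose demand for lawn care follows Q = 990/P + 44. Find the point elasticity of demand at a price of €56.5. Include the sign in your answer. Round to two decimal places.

At P = 56.5, Q = 61.522.
dQ/dP = −990/P² = -0.310.
ε = (dQ/dP)(P/Q) = (-0.310)(56.5/61.522).
|ε| < 1, so demand is inelastic at this price.

-0.28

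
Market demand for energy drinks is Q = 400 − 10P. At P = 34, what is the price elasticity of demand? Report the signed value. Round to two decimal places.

-5.67

At P = 34, Q = 60.
dQ/dP = −10.
ε = (dQ/dP)(P/Q) = (-10)(34/60).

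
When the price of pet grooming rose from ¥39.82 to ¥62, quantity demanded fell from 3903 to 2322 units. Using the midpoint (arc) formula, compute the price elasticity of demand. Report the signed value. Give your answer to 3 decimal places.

ΔQ = 2322 − 3903 = -1581; ΔP = 62 − 39.82 = 22.18.
Midpoints: P̄ = 50.91, Q̄ = 3112.5.
ε = (ΔQ/ΔP)(P̄/Q̄) = (-1581/22.18)(50.91/3112.5).

-1.166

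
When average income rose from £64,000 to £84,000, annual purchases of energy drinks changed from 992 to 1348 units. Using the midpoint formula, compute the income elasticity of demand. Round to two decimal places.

1.13

ΔQ = 356, ΔI = 20000. Midpoints: Ī = 74,000, Q̄ = 1170.0.
ε_I = (ΔQ/ΔI)(Ī/Q̄) = (356/20000)(74000/1170.0).
ε_I > 0, so the good is normal.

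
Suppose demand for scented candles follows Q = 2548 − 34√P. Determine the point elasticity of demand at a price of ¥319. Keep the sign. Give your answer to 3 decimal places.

At P = 319, Q = 1940.741.
dQ/dP = −34/(2√P) = -0.952.
ε = (dQ/dP)(P/Q) = (-0.952)(319/1940.741).

-0.156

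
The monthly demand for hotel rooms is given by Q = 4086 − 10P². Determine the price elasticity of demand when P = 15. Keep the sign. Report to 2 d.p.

-2.45

At P = 15, Q = 1836.
dQ/dP = −20P = -300.
ε = (dQ/dP)(P/Q) = (-300)(15/1836).
|ε| > 1, so demand is elastic at this price.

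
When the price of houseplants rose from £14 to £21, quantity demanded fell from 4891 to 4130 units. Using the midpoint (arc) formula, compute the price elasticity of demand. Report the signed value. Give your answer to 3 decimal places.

-0.422

ΔQ = 4130 − 4891 = -761; ΔP = 21 − 14 = 7.
Midpoints: P̄ = 17.50, Q̄ = 4510.5.
ε = (ΔQ/ΔP)(P̄/Q̄) = (-761/7)(17.50/4510.5).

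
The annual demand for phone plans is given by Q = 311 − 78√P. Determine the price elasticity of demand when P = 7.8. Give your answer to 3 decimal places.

At P = 7.8, Q = 93.158.
dQ/dP = −78/(2√P) = -13.964.
ε = (dQ/dP)(P/Q) = (-13.964)(7.8/93.158).

-1.169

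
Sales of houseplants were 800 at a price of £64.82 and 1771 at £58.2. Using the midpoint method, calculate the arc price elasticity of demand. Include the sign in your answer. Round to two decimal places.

-7.02

ΔQ = 1771 − 800 = 971; ΔP = 58.2 − 64.82 = -6.62.
Midpoints: P̄ = 61.51, Q̄ = 1285.5.
ε = (ΔQ/ΔP)(P̄/Q̄) = (971/-6.62)(61.51/1285.5).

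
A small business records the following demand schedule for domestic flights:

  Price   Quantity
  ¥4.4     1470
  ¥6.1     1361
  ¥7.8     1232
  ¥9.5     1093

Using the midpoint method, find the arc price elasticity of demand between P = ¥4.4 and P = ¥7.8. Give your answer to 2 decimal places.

-0.32

At P = 4.4, Q = 1470; at P = 7.8, Q = 1232.
ΔQ = -238, ΔP = 3.4. Midpoints: P̄ = 6.10, Q̄ = 1351.0.
ε = (ΔQ/ΔP)(P̄/Q̄) = (-238/3.4)(6.10/1351.0).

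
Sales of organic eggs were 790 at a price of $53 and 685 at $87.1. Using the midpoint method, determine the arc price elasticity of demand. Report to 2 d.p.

-0.29

ΔQ = 685 − 790 = -105; ΔP = 87.1 − 53 = 34.1.
Midpoints: P̄ = 70.05, Q̄ = 737.5.
ε = (ΔQ/ΔP)(P̄/Q̄) = (-105/34.1)(70.05/737.5).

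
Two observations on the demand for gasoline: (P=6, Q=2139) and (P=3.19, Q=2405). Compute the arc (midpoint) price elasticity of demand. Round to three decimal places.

-0.191

ΔQ = 2405 − 2139 = 266; ΔP = 3.19 − 6 = -2.81.
Midpoints: P̄ = 4.59, Q̄ = 2272.0.
ε = (ΔQ/ΔP)(P̄/Q̄) = (266/-2.81)(4.59/2272.0).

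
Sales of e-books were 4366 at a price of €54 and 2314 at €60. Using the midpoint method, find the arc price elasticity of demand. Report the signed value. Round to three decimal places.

ΔQ = 2314 − 4366 = -2052; ΔP = 60 − 54 = 6.
Midpoints: P̄ = 57.00, Q̄ = 3340.0.
ε = (ΔQ/ΔP)(P̄/Q̄) = (-2052/6)(57.00/3340.0).

-5.837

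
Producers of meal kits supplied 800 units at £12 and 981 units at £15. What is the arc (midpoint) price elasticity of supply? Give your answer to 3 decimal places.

0.915

ΔQ = 981 − 800 = 181; ΔP = 15 − 12 = 3.
Midpoints: P̄ = 13.50, Q̄ = 890.5.
ε_s = (ΔQ/ΔP)(P̄/Q̄) = (181/3)(13.50/890.5).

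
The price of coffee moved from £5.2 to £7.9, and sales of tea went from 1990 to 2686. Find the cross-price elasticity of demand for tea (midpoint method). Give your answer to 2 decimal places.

ΔQ_x = 2686 − 1990 = 696; ΔP_y = 7.9 − 5.2 = 2.7.
Midpoints: P̄_y = 6.55, Q̄_x = 2338.0.
ε_xy = (ΔQ_x/ΔP_y)(P̄_y/Q̄_x) = (696/2.7)(6.55/2338.0).
ε_xy > 0, so the goods are substitutes.

0.72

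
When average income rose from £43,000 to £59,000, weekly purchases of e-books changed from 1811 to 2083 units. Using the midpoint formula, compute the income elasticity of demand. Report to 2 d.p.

ΔQ = 272, ΔI = 16000. Midpoints: Ī = 51,000, Q̄ = 1947.0.
ε_I = (ΔQ/ΔI)(Ī/Q̄) = (272/16000)(51000/1947.0).

0.45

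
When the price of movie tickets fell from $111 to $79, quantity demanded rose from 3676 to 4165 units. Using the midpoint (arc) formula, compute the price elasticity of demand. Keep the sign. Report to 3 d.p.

ΔQ = 4165 − 3676 = 489; ΔP = 79 − 111 = -32.
Midpoints: P̄ = 95.00, Q̄ = 3920.5.
ε = (ΔQ/ΔP)(P̄/Q̄) = (489/-32)(95.00/3920.5).

-0.370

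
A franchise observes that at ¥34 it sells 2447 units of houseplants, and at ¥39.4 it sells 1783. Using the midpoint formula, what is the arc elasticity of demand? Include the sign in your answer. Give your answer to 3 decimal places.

-2.134

ΔQ = 1783 − 2447 = -664; ΔP = 39.4 − 34 = 5.4.
Midpoints: P̄ = 36.70, Q̄ = 2115.0.
ε = (ΔQ/ΔP)(P̄/Q̄) = (-664/5.4)(36.70/2115.0).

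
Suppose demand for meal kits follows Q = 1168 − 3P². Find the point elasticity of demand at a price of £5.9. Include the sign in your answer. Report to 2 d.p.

-0.20

At P = 5.9, Q = 1063.570.
dQ/dP = −6P = -35.400.
ε = (dQ/dP)(P/Q) = (-35.400)(5.9/1063.570).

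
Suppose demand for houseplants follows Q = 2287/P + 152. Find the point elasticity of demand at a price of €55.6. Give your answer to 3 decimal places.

At P = 55.6, Q = 193.133.
dQ/dP = −2287/P² = -0.740.
ε = (dQ/dP)(P/Q) = (-0.740)(55.6/193.133).
|ε| < 1, so demand is inelastic at this price.

-0.213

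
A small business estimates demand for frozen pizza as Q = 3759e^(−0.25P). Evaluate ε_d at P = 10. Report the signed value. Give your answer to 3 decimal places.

At P = 10, Q = 308.558.
dQ/dP = −0.25·3759e^(−0.25P) = −0.25Q = -77.139.
ε = (dQ/dP)(P/Q) = (-77.139)(10/308.558).
|ε| > 1, so demand is elastic at this price.

-2.500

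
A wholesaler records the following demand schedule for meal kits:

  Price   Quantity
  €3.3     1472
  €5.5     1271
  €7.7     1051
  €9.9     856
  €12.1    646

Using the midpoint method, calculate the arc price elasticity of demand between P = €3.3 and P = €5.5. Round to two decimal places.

At P = 3.3, Q = 1472; at P = 5.5, Q = 1271.
ΔQ = -201, ΔP = 2.2. Midpoints: P̄ = 4.40, Q̄ = 1371.5.
ε = (ΔQ/ΔP)(P̄/Q̄) = (-201/2.2)(4.40/1371.5).

-0.29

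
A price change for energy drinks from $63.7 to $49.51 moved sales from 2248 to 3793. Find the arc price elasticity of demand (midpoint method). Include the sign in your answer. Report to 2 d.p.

-2.04

ΔQ = 3793 − 2248 = 1545; ΔP = 49.51 − 63.7 = -14.19.
Midpoints: P̄ = 56.61, Q̄ = 3020.5.
ε = (ΔQ/ΔP)(P̄/Q̄) = (1545/-14.19)(56.61/3020.5).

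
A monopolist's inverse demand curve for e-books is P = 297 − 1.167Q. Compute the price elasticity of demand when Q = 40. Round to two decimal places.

-5.36

At Q = 40, P = 297 − 1.167(40) = 250.32.
dP/dQ = −1.167, so dQ/dP = 1/(−1.167) = -0.857.
ε = (dQ/dP)(P/Q) = (-0.857)(250.32/40).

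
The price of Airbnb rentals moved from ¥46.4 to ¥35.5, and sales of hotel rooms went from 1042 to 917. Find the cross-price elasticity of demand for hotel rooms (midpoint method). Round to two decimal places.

ΔQ_x = 917 − 1042 = -125; ΔP_y = 35.5 − 46.4 = -10.9.
Midpoints: P̄_y = 40.95, Q̄_x = 979.5.
ε_xy = (ΔQ_x/ΔP_y)(P̄_y/Q̄_x) = (-125/-10.9)(40.95/979.5).
ε_xy > 0, so the goods are substitutes.

0.48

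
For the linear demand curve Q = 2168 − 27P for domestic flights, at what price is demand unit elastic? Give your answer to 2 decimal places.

For linear demand Q = a − bP, ε = −bP/(a − bP). |ε| = 1 when bP = a − bP, i.e. P = a/(2b).
P = 2168/(2·27) = 2168/54 = 40.1481.

40.15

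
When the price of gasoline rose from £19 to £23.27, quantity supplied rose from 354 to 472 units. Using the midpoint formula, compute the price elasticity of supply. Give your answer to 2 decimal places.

1.41

ΔQ = 472 − 354 = 118; ΔP = 23.27 − 19 = 4.27.
Midpoints: P̄ = 21.13, Q̄ = 413.0.
ε_s = (ΔQ/ΔP)(P̄/Q̄) = (118/4.27)(21.13/413.0).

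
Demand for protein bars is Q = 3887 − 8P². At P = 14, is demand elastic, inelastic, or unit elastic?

elastic

Q = 2319, dQ/dP = -224.
ε = (dQ/dP)(P/Q) ≈ -1.352.
|ε| = 1.35 > 1.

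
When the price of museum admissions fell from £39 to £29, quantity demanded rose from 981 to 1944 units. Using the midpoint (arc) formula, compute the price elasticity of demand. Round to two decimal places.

ΔQ = 1944 − 981 = 963; ΔP = 29 − 39 = -10.
Midpoints: P̄ = 34.00, Q̄ = 1462.5.
ε = (ΔQ/ΔP)(P̄/Q̄) = (963/-10)(34.00/1462.5).

-2.24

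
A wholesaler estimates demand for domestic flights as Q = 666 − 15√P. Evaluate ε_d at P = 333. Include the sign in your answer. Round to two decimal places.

At P = 333, Q = 392.276.
dQ/dP = −15/(2√P) = -0.411.
ε = (dQ/dP)(P/Q) = (-0.411)(333/392.276).
|ε| < 1, so demand is inelastic at this price.

-0.35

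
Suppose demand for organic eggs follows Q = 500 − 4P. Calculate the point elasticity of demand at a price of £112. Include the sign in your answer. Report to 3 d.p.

-8.615

At P = 112, Q = 52.
dQ/dP = −4.
ε = (dQ/dP)(P/Q) = (-4)(112/52).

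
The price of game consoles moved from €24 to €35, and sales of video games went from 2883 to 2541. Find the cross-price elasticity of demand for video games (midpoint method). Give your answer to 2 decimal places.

-0.34

ΔQ_x = 2541 − 2883 = -342; ΔP_y = 35 − 24 = 11.
Midpoints: P̄_y = 29.50, Q̄_x = 2712.0.
ε_xy = (ΔQ_x/ΔP_y)(P̄_y/Q̄_x) = (-342/11)(29.50/2712.0).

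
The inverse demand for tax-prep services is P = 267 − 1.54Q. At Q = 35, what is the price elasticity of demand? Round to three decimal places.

-3.954

At Q = 35, P = 267 − 1.54(35) = 213.10.
dP/dQ = −1.54, so dQ/dP = 1/(−1.54) = -0.649.
ε = (dQ/dP)(P/Q) = (-0.649)(213.10/35).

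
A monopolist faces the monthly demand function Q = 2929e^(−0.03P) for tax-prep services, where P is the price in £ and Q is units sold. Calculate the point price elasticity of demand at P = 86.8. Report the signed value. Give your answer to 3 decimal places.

-2.604

At P = 86.8, Q = 216.679.
dQ/dP = −0.03·2929e^(−0.03P) = −0.03Q = -6.500.
ε = (dQ/dP)(P/Q) = (-6.500)(86.8/216.679).
|ε| > 1, so demand is elastic at this price.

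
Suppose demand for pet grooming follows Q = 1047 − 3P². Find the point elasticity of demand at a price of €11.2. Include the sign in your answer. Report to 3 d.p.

-1.122

At P = 11.2, Q = 670.680.
dQ/dP = −6P = -67.200.
ε = (dQ/dP)(P/Q) = (-67.200)(11.2/670.680).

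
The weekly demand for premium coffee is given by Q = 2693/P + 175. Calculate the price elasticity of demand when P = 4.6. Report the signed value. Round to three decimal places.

-0.770

At P = 4.6, Q = 760.435.
dQ/dP = −2693/P² = -127.268.
ε = (dQ/dP)(P/Q) = (-127.268)(4.6/760.435).
|ε| < 1, so demand is inelastic at this price.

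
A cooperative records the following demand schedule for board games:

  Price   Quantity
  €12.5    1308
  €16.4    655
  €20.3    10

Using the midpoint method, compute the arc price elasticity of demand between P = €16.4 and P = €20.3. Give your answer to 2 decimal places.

-9.13

At P = 16.4, Q = 655; at P = 20.3, Q = 10.
ΔQ = -645, ΔP = 3.9. Midpoints: P̄ = 18.35, Q̄ = 332.5.
ε = (ΔQ/ΔP)(P̄/Q̄) = (-645/3.9)(18.35/332.5).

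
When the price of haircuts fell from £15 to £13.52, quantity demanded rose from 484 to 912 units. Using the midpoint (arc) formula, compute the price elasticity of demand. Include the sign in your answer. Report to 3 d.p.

-5.908

ΔQ = 912 − 484 = 428; ΔP = 13.52 − 15 = -1.48.
Midpoints: P̄ = 14.26, Q̄ = 698.0.
ε = (ΔQ/ΔP)(P̄/Q̄) = (428/-1.48)(14.26/698.0).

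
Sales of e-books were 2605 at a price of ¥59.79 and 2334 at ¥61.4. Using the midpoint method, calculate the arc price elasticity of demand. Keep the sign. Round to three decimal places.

ΔQ = 2334 − 2605 = -271; ΔP = 61.4 − 59.79 = 1.61.
Midpoints: P̄ = 60.59, Q̄ = 2469.5.
ε = (ΔQ/ΔP)(P̄/Q̄) = (-271/1.61)(60.59/2469.5).

-4.130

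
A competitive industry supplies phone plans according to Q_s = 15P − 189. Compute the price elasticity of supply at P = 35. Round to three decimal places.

At P = 35, Q_s = 336.
dQ_s/dP = 15.
ε_s = (dQ_s/dP)(P/Q_s) = (15)(35/336).

1.563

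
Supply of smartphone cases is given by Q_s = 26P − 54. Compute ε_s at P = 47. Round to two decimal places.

1.05

At P = 47, Q_s = 1168.
dQ_s/dP = 26.
ε_s = (dQ_s/dP)(P/Q_s) = (26)(47/1168).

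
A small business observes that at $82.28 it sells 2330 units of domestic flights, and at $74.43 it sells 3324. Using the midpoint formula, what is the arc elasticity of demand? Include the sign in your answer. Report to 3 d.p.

-3.510

ΔQ = 3324 − 2330 = 994; ΔP = 74.43 − 82.28 = -7.85.
Midpoints: P̄ = 78.36, Q̄ = 2827.0.
ε = (ΔQ/ΔP)(P̄/Q̄) = (994/-7.85)(78.36/2827.0).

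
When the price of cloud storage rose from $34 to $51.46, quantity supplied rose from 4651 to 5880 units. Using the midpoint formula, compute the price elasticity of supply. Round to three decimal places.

0.571

ΔQ = 5880 − 4651 = 1229; ΔP = 51.46 − 34 = 17.46.
Midpoints: P̄ = 42.73, Q̄ = 5265.5.
ε_s = (ΔQ/ΔP)(P̄/Q̄) = (1229/17.46)(42.73/5265.5).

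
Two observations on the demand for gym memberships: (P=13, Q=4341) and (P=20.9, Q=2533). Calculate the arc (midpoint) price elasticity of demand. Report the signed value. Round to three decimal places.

-1.129

ΔQ = 2533 − 4341 = -1808; ΔP = 20.9 − 13 = 7.9.
Midpoints: P̄ = 16.95, Q̄ = 3437.0.
ε = (ΔQ/ΔP)(P̄/Q̄) = (-1808/7.9)(16.95/3437.0).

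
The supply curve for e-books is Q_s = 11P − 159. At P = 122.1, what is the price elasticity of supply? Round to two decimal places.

1.13

At P = 122.1, Q_s = 1184.10.
dQ_s/dP = 11.
ε_s = (dQ_s/dP)(P/Q_s) = (11)(122.1/1184.10).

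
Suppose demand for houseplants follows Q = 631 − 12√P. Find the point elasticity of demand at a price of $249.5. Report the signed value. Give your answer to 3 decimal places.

-0.215

At P = 249.5, Q = 441.453.
dQ/dP = −12/(2√P) = -0.380.
ε = (dQ/dP)(P/Q) = (-0.380)(249.5/441.453).
|ε| < 1, so demand is inelastic at this price.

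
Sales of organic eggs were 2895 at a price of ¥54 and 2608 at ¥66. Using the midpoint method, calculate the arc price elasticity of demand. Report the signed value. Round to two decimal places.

ΔQ = 2608 − 2895 = -287; ΔP = 66 − 54 = 12.
Midpoints: P̄ = 60.00, Q̄ = 2751.5.
ε = (ΔQ/ΔP)(P̄/Q̄) = (-287/12)(60.00/2751.5).

-0.52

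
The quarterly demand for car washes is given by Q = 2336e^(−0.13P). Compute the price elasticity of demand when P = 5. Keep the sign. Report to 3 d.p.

-0.650

At P = 5, Q = 1219.499.
dQ/dP = −0.13·2336e^(−0.13P) = −0.13Q = -158.535.
ε = (dQ/dP)(P/Q) = (-158.535)(5/1219.499).
|ε| < 1, so demand is inelastic at this price.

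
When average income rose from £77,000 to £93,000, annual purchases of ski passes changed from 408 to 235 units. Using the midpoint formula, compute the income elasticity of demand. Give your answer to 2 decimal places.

ΔQ = -173, ΔI = 16000. Midpoints: Ī = 85,000, Q̄ = 321.5.
ε_I = (ΔQ/ΔI)(Ī/Q̄) = (-173/16000)(85000/321.5).

-2.86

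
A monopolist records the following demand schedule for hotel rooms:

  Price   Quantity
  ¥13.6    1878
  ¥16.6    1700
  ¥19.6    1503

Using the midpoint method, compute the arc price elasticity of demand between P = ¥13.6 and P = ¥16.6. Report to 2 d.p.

-0.50

At P = 13.6, Q = 1878; at P = 16.6, Q = 1700.
ΔQ = -178, ΔP = 3.0. Midpoints: P̄ = 15.10, Q̄ = 1789.0.
ε = (ΔQ/ΔP)(P̄/Q̄) = (-178/3.0)(15.10/1789.0).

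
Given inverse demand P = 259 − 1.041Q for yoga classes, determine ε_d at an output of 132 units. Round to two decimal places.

At Q = 132, P = 259 − 1.041(132) = 121.59.
dP/dQ = −1.041, so dQ/dP = 1/(−1.041) = -0.961.
ε = (dQ/dP)(P/Q) = (-0.961)(121.59/132).

-0.88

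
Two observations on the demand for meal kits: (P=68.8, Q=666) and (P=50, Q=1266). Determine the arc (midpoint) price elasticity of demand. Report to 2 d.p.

ΔQ = 1266 − 666 = 600; ΔP = 50 − 68.8 = -18.8.
Midpoints: P̄ = 59.40, Q̄ = 966.0.
ε = (ΔQ/ΔP)(P̄/Q̄) = (600/-18.8)(59.40/966.0).

-1.96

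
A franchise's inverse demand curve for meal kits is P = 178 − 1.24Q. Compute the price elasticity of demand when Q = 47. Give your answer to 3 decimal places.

At Q = 47, P = 178 − 1.24(47) = 119.72.
dP/dQ = −1.24, so dQ/dP = 1/(−1.24) = -0.806.
ε = (dQ/dP)(P/Q) = (-0.806)(119.72/47).

-2.054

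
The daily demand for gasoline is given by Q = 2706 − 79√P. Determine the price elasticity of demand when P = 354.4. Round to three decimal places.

At P = 354.4, Q = 1218.784.
dQ/dP = −79/(2√P) = -2.098.
ε = (dQ/dP)(P/Q) = (-2.098)(354.4/1218.784).

-0.610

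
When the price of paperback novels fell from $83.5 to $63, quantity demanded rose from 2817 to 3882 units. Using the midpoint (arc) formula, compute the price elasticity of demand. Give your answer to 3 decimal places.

ΔQ = 3882 − 2817 = 1065; ΔP = 63 − 83.5 = -20.5.
Midpoints: P̄ = 73.25, Q̄ = 3349.5.
ε = (ΔQ/ΔP)(P̄/Q̄) = (1065/-20.5)(73.25/3349.5).

-1.136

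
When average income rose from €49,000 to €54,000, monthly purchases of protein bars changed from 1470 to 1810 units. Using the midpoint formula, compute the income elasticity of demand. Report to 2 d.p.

2.14

ΔQ = 340, ΔI = 5000. Midpoints: Ī = 51,500, Q̄ = 1640.0.
ε_I = (ΔQ/ΔI)(Ī/Q̄) = (340/5000)(51500/1640.0).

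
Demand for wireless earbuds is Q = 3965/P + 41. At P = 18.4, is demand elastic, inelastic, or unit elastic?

Q = 256.489, dQ/dP = -11.711.
ε = (dQ/dP)(P/Q) ≈ -0.840.
|ε| = 0.84 < 1.

inelastic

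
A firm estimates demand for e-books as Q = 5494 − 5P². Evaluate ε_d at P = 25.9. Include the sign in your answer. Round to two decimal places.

At P = 25.9, Q = 2139.950.
dQ/dP = −10P = -259.
ε = (dQ/dP)(P/Q) = (-259)(25.9/2139.950).

-3.13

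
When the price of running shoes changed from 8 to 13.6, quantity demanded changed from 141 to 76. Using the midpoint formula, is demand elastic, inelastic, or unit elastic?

elastic

Arc ε ≈ -1.155.
|ε| = 1.16 > 1.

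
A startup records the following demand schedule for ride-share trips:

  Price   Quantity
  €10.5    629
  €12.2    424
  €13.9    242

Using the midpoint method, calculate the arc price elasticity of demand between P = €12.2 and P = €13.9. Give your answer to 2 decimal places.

-4.20

At P = 12.2, Q = 424; at P = 13.9, Q = 242.
ΔQ = -182, ΔP = 1.7. Midpoints: P̄ = 13.05, Q̄ = 333.0.
ε = (ΔQ/ΔP)(P̄/Q̄) = (-182/1.7)(13.05/333.0).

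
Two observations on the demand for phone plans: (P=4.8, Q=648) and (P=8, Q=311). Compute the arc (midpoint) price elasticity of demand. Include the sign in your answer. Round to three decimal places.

-1.406

ΔQ = 311 − 648 = -337; ΔP = 8 − 4.8 = 3.2.
Midpoints: P̄ = 6.40, Q̄ = 479.5.
ε = (ΔQ/ΔP)(P̄/Q̄) = (-337/3.2)(6.40/479.5).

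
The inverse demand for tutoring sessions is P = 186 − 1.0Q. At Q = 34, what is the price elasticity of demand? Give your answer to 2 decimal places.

-4.47

At Q = 34, P = 186 − 1.0(34) = 152.00.
dP/dQ = −1.0, so dQ/dP = 1/(−1.0) = -1.000.
ε = (dQ/dP)(P/Q) = (-1.000)(152.00/34).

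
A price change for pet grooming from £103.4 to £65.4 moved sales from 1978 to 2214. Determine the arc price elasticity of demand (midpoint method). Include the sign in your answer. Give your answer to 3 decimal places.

ΔQ = 2214 − 1978 = 236; ΔP = 65.4 − 103.4 = -38.
Midpoints: P̄ = 84.40, Q̄ = 2096.0.
ε = (ΔQ/ΔP)(P̄/Q̄) = (236/-38)(84.40/2096.0).

-0.250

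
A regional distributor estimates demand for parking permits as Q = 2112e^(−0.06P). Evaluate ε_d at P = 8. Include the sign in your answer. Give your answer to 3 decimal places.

-0.480

At P = 8, Q = 1306.871.
dQ/dP = −0.06·2112e^(−0.06P) = −0.06Q = -78.412.
ε = (dQ/dP)(P/Q) = (-78.412)(8/1306.871).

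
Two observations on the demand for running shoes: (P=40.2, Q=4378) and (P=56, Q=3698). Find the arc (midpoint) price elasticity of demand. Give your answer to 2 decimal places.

-0.51

ΔQ = 3698 − 4378 = -680; ΔP = 56 − 40.2 = 15.8.
Midpoints: P̄ = 48.10, Q̄ = 4038.0.
ε = (ΔQ/ΔP)(P̄/Q̄) = (-680/15.8)(48.10/4038.0).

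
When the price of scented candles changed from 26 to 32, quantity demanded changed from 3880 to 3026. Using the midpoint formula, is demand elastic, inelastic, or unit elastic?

Arc ε ≈ -1.195.
|ε| = 1.20 > 1.

elastic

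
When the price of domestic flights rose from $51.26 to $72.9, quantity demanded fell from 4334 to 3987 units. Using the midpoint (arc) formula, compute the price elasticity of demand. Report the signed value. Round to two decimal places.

-0.24

ΔQ = 3987 − 4334 = -347; ΔP = 72.9 − 51.26 = 21.64.
Midpoints: P̄ = 62.08, Q̄ = 4160.5.
ε = (ΔQ/ΔP)(P̄/Q̄) = (-347/21.64)(62.08/4160.5).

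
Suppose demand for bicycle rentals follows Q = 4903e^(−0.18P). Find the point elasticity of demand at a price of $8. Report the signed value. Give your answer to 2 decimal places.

At P = 8, Q = 1161.657.
dQ/dP = −0.18·4903e^(−0.18P) = −0.18Q = -209.098.
ε = (dQ/dP)(P/Q) = (-209.098)(8/1161.657).
|ε| > 1, so demand is elastic at this price.

-1.44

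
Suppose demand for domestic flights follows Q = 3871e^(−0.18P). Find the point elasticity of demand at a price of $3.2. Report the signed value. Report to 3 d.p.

-0.576

At P = 3.2, Q = 2176.053.
dQ/dP = −0.18·3871e^(−0.18P) = −0.18Q = -391.690.
ε = (dQ/dP)(P/Q) = (-391.690)(3.2/2176.053).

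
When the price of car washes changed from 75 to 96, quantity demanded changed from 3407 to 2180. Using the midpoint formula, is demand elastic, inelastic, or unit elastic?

elastic

Arc ε ≈ -1.788.
|ε| = 1.79 > 1.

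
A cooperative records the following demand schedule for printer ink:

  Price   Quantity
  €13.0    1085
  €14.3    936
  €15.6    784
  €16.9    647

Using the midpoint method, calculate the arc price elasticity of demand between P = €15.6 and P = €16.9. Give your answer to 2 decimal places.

At P = 15.6, Q = 784; at P = 16.9, Q = 647.
ΔQ = -137, ΔP = 1.3. Midpoints: P̄ = 16.25, Q̄ = 715.5.
ε = (ΔQ/ΔP)(P̄/Q̄) = (-137/1.3)(16.25/715.5).

-2.39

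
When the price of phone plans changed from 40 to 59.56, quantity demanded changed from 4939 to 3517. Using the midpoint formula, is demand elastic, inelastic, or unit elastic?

Arc ε ≈ -0.856.
|ε| = 0.86 < 1.

inelastic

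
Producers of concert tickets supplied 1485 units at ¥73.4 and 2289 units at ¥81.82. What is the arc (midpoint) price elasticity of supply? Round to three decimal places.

3.927

ΔQ = 2289 − 1485 = 804; ΔP = 81.82 − 73.4 = 8.42.
Midpoints: P̄ = 77.61, Q̄ = 1887.0.
ε_s = (ΔQ/ΔP)(P̄/Q̄) = (804/8.42)(77.61/1887.0).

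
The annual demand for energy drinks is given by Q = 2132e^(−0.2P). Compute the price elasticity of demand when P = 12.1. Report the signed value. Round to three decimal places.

-2.420

At P = 12.1, Q = 189.581.
dQ/dP = −0.2·2132e^(−0.2P) = −0.2Q = -37.916.
ε = (dQ/dP)(P/Q) = (-37.916)(12.1/189.581).
|ε| > 1, so demand is elastic at this price.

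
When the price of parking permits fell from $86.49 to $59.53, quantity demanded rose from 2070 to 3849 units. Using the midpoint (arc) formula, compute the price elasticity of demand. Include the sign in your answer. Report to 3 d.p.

-1.628

ΔQ = 3849 − 2070 = 1779; ΔP = 59.53 − 86.49 = -26.96.
Midpoints: P̄ = 73.01, Q̄ = 2959.5.
ε = (ΔQ/ΔP)(P̄/Q̄) = (1779/-26.96)(73.01/2959.5).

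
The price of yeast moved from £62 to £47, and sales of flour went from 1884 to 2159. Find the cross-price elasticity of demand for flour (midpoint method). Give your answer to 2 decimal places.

ΔQ_x = 2159 − 1884 = 275; ΔP_y = 47 − 62 = -15.
Midpoints: P̄_y = 54.50, Q̄_x = 2021.5.
ε_xy = (ΔQ_x/ΔP_y)(P̄_y/Q̄_x) = (275/-15)(54.50/2021.5).
ε_xy < 0, so the goods are complements.

-0.49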